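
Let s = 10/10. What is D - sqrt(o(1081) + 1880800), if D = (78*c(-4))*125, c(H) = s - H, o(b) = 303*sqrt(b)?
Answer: 48750 - sqrt(1880800 + 303*sqrt(1081)) ≈ 47375.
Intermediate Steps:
s = 1 (s = 10*(1/10) = 1)
c(H) = 1 - H
D = 48750 (D = (78*(1 - 1*(-4)))*125 = (78*(1 + 4))*125 = (78*5)*125 = 390*125 = 48750)
D - sqrt(o(1081) + 1880800) = 48750 - sqrt(303*sqrt(1081) + 1880800) = 48750 - sqrt(1880800 + 303*sqrt(1081))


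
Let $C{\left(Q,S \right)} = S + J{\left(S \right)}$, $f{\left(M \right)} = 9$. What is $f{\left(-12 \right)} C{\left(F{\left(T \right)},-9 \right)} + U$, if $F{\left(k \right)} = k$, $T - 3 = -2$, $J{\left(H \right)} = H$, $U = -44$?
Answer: $-206$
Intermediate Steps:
$T = 1$ ($T = 3 - 2 = 1$)
$C{\left(Q,S \right)} = 2 S$ ($C{\left(Q,S \right)} = S + S = 2 S$)
$f{\left(-12 \right)} C{\left(F{\left(T \right)},-9 \right)} + U = 9 \cdot 2 \left(-9\right) - 44 = 9 \left(-18\right) - 44 = -162 - 44 = -206$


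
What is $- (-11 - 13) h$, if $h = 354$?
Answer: $8496$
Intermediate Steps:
$- (-11 - 13) h = - (-11 - 13) 354 = \left(-1\right) \left(-24\right) 354 = 24 \cdot 354 = 8496$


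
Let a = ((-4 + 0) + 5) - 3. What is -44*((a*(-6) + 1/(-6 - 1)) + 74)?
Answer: -26444/7 ≈ -3777.7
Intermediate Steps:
a = -2 (a = (-4 + 5) - 3 = 1 - 3 = -2)
-44*((a*(-6) + 1/(-6 - 1)) + 74) = -44*((-2*(-6) + 1/(-6 - 1)) + 74) = -44*((12 + 1/(-7)) + 74) = -44*((12 - 1/7) + 74) = -44*(83/7 + 74) = -44*601/7 = -26444/7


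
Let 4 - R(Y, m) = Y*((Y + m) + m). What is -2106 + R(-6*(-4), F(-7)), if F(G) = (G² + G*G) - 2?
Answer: -7286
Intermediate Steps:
F(G) = -2 + 2*G² (F(G) = (G² + G²) - 2 = 2*G² - 2 = -2 + 2*G²)
R(Y, m) = 4 - Y*(Y + 2*m) (R(Y, m) = 4 - Y*((Y + m) + m) = 4 - Y*(Y + 2*m))
-2106 + R(-6*(-4), F(-7)) = -2106 + (4 - (-6*(-4))² - 2*(-6*(-4))*(-2 + 2*(-7)²)) = -2106 + (4 - 1*24² - 2*24*(-2 + 2*49)) = -2106 + (4 - 1*576 - 2*24*(-2 + 98)) = -2106 + (4 - 576 - 2*24*96) = -2106 + (4 - 576 - 4608) = -2106 - 5180 = -7286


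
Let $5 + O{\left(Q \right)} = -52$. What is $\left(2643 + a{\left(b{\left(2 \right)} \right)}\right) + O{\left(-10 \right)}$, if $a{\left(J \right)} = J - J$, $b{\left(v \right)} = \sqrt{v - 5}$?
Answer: $2586$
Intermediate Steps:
$O{\left(Q \right)} = -57$ ($O{\left(Q \right)} = -5 - 52 = -57$)
$b{\left(v \right)} = \sqrt{-5 + v}$
$a{\left(J \right)} = 0$
$\left(2643 + a{\left(b{\left(2 \right)} \right)}\right) + O{\left(-10 \right)} = \left(2643 + 0\right) - 57 = 2643 - 57 = 2586$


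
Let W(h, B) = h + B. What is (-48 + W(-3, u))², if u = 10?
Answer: 1681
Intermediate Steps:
W(h, B) = B + h
(-48 + W(-3, u))² = (-48 + (10 - 3))² = (-48 + 7)² = (-41)² = 1681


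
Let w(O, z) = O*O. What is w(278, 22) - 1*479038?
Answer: -401754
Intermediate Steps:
w(O, z) = O²
w(278, 22) - 1*479038 = 278² - 1*479038 = 77284 - 479038 = -401754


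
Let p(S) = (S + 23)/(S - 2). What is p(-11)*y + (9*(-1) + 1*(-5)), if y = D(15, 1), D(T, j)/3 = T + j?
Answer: -758/13 ≈ -58.308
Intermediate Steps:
D(T, j) = 3*T + 3*j (D(T, j) = 3*(T + j) = 3*T + 3*j)
y = 48 (y = 3*15 + 3*1 = 45 + 3 = 48)
p(S) = (23 + S)/(-2 + S)
p(-11)*y + (9*(-1) + 1*(-5)) = ((23 - 11)/(-2 - 11))*48 + (9*(-1) + 1*(-5)) = (12/(-13))*48 + (-9 - 5) = -1/13*12*48 - 14 = -12/13*48 - 14 = -576/13 - 14 = -758/13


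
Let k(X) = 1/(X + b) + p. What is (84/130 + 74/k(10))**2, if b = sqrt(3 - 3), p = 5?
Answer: 2524258564/10989225 ≈ 229.70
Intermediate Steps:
b = 0 (b = sqrt(0) = 0)
k(X) = 5 + 1/X (k(X) = 1/(X + 0) + 5 = 1/X + 5 = 5 + 1/X)
(84/130 + 74/k(10))**2 = (84/130 + 74/(5 + 1/10))**2 = (84*(1/130) + 74/(5 + 1/10))**2 = (42/65 + 74/(51/10))**2 = (42/65 + 74*(10/51))**2 = (42/65 + 740/51)**2 = (50242/3315)**2 = 2524258564/10989225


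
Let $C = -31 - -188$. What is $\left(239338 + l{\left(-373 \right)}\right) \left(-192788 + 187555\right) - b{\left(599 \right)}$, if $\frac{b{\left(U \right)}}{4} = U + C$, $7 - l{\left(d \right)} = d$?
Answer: $-1254447318$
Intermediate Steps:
$C = 157$ ($C = -31 + 188 = 157$)
$l{\left(d \right)} = 7 - d$
$b{\left(U \right)} = 628 + 4 U$ ($b{\left(U \right)} = 4 \left(U + 157\right) = 4 \left(157 + U\right) = 628 + 4 U$)
$\left(239338 + l{\left(-373 \right)}\right) \left(-192788 + 187555\right) - b{\left(599 \right)} = \left(239338 + \left(7 - -373\right)\right) \left(-192788 + 187555\right) - \left(628 + 4 \cdot 599\right) = \left(239338 + \left(7 + 373\right)\right) \left(-5233\right) - \left(628 + 2396\right) = \left(239338 + 380\right) \left(-5233\right) - 3024 = 239718 \left(-5233\right) - 3024 = -1254444294 - 3024 = -1254447318$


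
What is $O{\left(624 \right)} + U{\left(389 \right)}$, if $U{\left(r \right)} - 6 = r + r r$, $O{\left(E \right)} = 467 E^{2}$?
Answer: $181990308$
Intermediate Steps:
$U{\left(r \right)} = 6 + r + r^{2}$ ($U{\left(r \right)} = 6 + \left(r + r r\right) = 6 + \left(r + r^{2}\right) = 6 + r + r^{2}$)
$O{\left(624 \right)} + U{\left(389 \right)} = 467 \cdot 624^{2} + \left(6 + 389 + 389^{2}\right) = 467 \cdot 389376 + \left(6 + 389 + 151321\right) = 181838592 + 151716 = 181990308$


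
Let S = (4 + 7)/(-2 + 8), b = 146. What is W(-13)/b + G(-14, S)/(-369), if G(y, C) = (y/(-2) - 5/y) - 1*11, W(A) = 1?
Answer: 1051/62853 ≈ 0.016722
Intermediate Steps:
S = 11/6 ≈ 1.8333
G(y, C) = -11 - 5/y - y/2 (G(y, C) = (y*(-½) - 5/y) - 11 = (-y/2 - 5/y) - 11 = (-5/y - y/2) - 11 = -11 - 5/y - y/2)
W(-13)/b + G(-14, S)/(-369) = 1/146 + (-11 - 5/(-14) - ½*(-14))/(-369) = 1*(1/146) + (-11 - 5*(-1/14) + 7)*(-1/369) = 1/146 + (-11 + 5/14 + 7)*(-1/369) = 1/146 - 51/14*(-1/369) = 1/146 + 17/1722 = 1051/62853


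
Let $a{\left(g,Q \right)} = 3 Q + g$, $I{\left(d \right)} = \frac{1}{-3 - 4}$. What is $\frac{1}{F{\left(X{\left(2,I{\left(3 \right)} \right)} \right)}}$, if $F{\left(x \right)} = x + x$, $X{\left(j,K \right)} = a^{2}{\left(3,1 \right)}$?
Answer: $\frac{1}{72} \approx 0.013889$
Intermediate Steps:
$I{\left(d \right)} = - \frac{1}{7}$ ($I{\left(d \right)} = \frac{1}{-7} = - \frac{1}{7}$)
$a{\left(g,Q \right)} = g + 3 Q$
$X{\left(j,K \right)} = 36$ ($X{\left(j,K \right)} = \left(3 + 3 \cdot 1\right)^{2} = \left(3 + 3\right)^{2} = 6^{2} = 36$)
$F{\left(x \right)} = 2 x$
$\frac{1}{F{\left(X{\left(2,I{\left(3 \right)} \right)} \right)}} = \frac{1}{2 \cdot 36} = \frac{1}{72}$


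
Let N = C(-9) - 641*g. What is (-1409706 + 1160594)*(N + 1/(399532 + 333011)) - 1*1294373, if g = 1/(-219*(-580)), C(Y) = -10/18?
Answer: -26860999791343391/23261902965 ≈ -1.1547e+6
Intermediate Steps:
C(Y) = -5/9 (C(Y) = -10*1/18 = -5/9)
g = 1/127020 (g = -1/219*(-1/580) = 1/127020 ≈ 7.8728e-6)
N = -213623/381060 (N = -5/9 - 641*1/127020 = -5/9 - 641/127020 = -213623/381060 ≈ -0.56060)
(-1409706 + 1160594)*(N + 1/(399532 + 333011)) - 1*1294373 = (-1409706 + 1160594)*(-213623/381060 + 1/(399532 + 333011)) - 1*1294373 = -249112*(-213623/381060 + 1/732543) - 1294373 = -249112*(-52162550743/93047611860) - 1294373 = 3248579335172554/23261902965 - 1294373 = -26860999791343391/23261902965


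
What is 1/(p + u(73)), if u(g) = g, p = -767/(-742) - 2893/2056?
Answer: 762776/55397821 ≈ 0.013769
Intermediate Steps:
p = -284827/762776 (p = -767*(-1/742) - 2893*1/2056 = 767/742 - 2893/2056 = -284827/762776 ≈ -0.37341)
1/(p + u(73)) = 1/(-284827/762776 + 73) = 1/(55397821/762776) = 762776/55397821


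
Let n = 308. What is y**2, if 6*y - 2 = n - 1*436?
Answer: 441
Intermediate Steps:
y = -21 (y = 1/3 + (308 - 1*436)/6 = 1/3 + (308 - 436)/6 = 1/3 + (1/6)*(-128) = 1/3 - 64/3 = -21)
y**2 = (-21)**2 = 441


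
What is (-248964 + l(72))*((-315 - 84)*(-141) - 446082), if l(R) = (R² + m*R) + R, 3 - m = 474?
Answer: 108222661260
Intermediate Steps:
m = -471 (m = 3 - 1*474 = 3 - 474 = -471)
l(R) = R² - 470*R (l(R) = (R² - 471*R) + R = R² - 470*R)
(-248964 + l(72))*((-315 - 84)*(-141) - 446082) = (-248964 + 72*(-470 + 72))*((-315 - 84)*(-141) - 446082) = (-248964 + 72*(-398))*(-399*(-141) - 446082) = (-248964 - 28656)*(56259 - 446082) = -277620*(-389823) = 108222661260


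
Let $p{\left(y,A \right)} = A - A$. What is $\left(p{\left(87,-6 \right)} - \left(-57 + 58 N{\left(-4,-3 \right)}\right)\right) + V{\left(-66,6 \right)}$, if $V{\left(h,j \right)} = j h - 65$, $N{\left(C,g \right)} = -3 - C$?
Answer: $-462$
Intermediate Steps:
$p{\left(y,A \right)} = 0$
$V{\left(h,j \right)} = -65 + h j$ ($V{\left(h,j \right)} = h j - 65 = -65 + h j$)
$\left(p{\left(87,-6 \right)} - \left(-57 + 58 N{\left(-4,-3 \right)}\right)\right) + V{\left(-66,6 \right)} = \left(0 - \left(-57 + 58 \left(-3 - -4\right)\right)\right) - 461 = \left(0 - \left(-57 + 58 \left(-3 + 4\right)\right)\right) - 461 = \left(0 - \left(-57 + 58 \cdot 1\right)\right) - 461 = \left(0 - \left(-57 + 58\right)\right) - 461 = \left(0 - 1\right) - 461 = -1 - 461 = -462$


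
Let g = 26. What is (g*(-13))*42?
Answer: -14196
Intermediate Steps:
(g*(-13))*42 = (26*(-13))*42 = -338*42 = -14196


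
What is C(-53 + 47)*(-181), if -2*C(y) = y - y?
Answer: 0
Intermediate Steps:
C(y) = 0 (C(y) = -(y - y)/2 = -1/2*0 = 0)
C(-53 + 47)*(-181) = 0*(-181) = 0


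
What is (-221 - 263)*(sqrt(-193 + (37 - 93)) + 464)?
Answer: -224576 - 484*I*sqrt(249) ≈ -2.2458e+5 - 7637.4*I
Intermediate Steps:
(-221 - 263)*(sqrt(-193 + (37 - 93)) + 464) = -484*(sqrt(-193 - 56) + 464) = -484*(sqrt(-249) + 464) = -484*(I*sqrt(249) + 464) = -484*(464 + I*sqrt(249)) = -224576 - 484*I*sqrt(249)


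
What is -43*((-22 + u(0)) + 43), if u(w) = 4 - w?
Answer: -1075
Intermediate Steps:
-43*((-22 + u(0)) + 43) = -43*((-22 + (4 - 1*0)) + 43) = -43*((-22 + (4 + 0)) + 43) = -43*((-22 + 4) + 43) = -43*(-18 + 43) = -43*25 = -1075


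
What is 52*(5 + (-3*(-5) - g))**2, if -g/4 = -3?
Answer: 3328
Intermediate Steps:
g = 12 (g = -4*(-3) = 12)
52*(5 + (-3*(-5) - g))**2 = 52*(5 + (-3*(-5) - 1*12))**2 = 52*(5 + (15 - 12))**2 = 52*(5 + 3)**2 = 52*8**2 = 52*64 = 3328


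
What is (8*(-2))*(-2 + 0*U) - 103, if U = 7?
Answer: -71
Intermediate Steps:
(8*(-2))*(-2 + 0*U) - 103 = (8*(-2))*(-2 + 0*7) - 103 = -16*(-2 + 0) - 103 = -16*(-2) - 103 = 32 - 103 = -71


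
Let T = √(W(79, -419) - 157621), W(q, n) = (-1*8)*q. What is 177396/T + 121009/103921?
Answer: 121009/103921 - 59132*I*√158253/52751 ≈ 1.1644 - 445.93*I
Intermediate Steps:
W(q, n) = -8*q
T = I*√158253 (T = √(-8*79 - 157621) = √(-632 - 157621) = √(-158253) = I*√158253 ≈ 397.81*I)
177396/T + 121009/103921 = 177396/((I*√158253)) + 121009/103921 = 177396*(-I*√158253/158253) + 121009*(1/103921) = -59132*I*√158253/52751 + 121009/103921 = 121009/103921 - 59132*I*√158253/52751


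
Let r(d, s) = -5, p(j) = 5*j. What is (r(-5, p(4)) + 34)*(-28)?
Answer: -812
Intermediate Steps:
(r(-5, p(4)) + 34)*(-28) = (-5 + 34)*(-28) = 29*(-28) = -812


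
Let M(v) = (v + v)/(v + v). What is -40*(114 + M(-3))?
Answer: -4600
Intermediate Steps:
M(v) = 1 (M(v) = (2*v)/((2*v)) = (2*v)*(1/(2*v)) = 1)
-40*(114 + M(-3)) = -40*(114 + 1) = -40*115 = -4600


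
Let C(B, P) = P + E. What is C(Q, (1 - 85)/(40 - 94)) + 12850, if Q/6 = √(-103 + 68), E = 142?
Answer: 116942/9 ≈ 12994.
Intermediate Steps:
Q = 6*I*√35 (Q = 6*√(-103 + 68) = 6*√(-35) = 6*(I*√35) = 6*I*√35 ≈ 35.496*I)
C(B, P) = 142 + P (C(B, P) = P + 142 = 142 + P)
C(Q, (1 - 85)/(40 - 94)) + 12850 = (142 + (1 - 85)/(40 - 94)) + 12850 = (142 - 84/(-54)) + 12850 = (142 - 84*(-1/54)) + 12850 = (142 + 14/9) + 12850 = 1292/9 + 12850 = 116942/9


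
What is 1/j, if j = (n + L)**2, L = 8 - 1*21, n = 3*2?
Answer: 1/49 ≈ 0.020408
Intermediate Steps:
n = 6
L = -13 (L = 8 - 21 = -13)
j = 49 (j = (6 - 13)**2 = (-7)**2 = 49)
1/j = 1/49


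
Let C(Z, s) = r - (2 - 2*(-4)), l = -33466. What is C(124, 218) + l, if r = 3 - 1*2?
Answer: -33475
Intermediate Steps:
r = 1 (r = 3 - 2 = 1)
C(Z, s) = -9 (C(Z, s) = 1 - (2 - 2*(-4)) = 1 - (2 + 8) = 1 - 1*10 = 1 - 10 = -9)
C(124, 218) + l = -9 - 33466 = -33475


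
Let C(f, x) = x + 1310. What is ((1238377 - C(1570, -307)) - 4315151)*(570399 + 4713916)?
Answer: -16263943167755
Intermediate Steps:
C(f, x) = 1310 + x
((1238377 - C(1570, -307)) - 4315151)*(570399 + 4713916) = ((1238377 - (1310 - 307)) - 4315151)*(570399 + 4713916) = ((1238377 - 1*1003) - 4315151)*5284315 = ((1238377 - 1003) - 4315151)*5284315 = (1237374 - 4315151)*5284315 = -3077777*5284315 = -16263943167755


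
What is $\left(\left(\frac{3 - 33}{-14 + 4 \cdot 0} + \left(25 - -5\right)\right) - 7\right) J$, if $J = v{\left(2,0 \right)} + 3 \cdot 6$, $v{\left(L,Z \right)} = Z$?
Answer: $\frac{3168}{7} \approx 452.57$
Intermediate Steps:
$J = 18$ ($J = 0 + 3 \cdot 6 = 0 + 18 = 18$)
$\left(\left(\frac{3 - 33}{-14 + 4 \cdot 0} + \left(25 - -5\right)\right) - 7\right) J = \left(\left(\frac{3 - 33}{-14 + 4 \cdot 0} + \left(25 - -5\right)\right) - 7\right) 18 = \left(\left(- \frac{30}{-14 + 0} + \left(25 + 5\right)\right) - 7\right) 18 = \left(\left(- \frac{30}{-14} + 30\right) - 7\right) 18 = \left(\left(\left(-30\right) \left(- \frac{1}{14}\right) + 30\right) - 7\right) 18 = \left(\left(\frac{15}{7} + 30\right) - 7\right) 18 = \left(\frac{225}{7} - 7\right) 18 = \frac{176}{7} \cdot 18 = \frac{3168}{7}$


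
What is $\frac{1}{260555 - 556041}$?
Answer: $- \frac{1}{295486} \approx -3.3843 \cdot 10^{-6}$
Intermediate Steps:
$\frac{1}{260555 - 556041} = \frac{1}{-295486} = - \frac{1}{295486}$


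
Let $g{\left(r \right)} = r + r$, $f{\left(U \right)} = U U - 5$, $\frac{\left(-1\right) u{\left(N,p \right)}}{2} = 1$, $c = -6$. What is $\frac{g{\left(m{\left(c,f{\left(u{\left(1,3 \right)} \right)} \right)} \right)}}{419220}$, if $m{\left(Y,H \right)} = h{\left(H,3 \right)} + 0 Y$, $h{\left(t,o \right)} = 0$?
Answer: $0$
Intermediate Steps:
$u{\left(N,p \right)} = -2$ ($u{\left(N,p \right)} = \left(-2\right) 1 = -2$)
$f{\left(U \right)} = -5 + U^{2}$ ($f{\left(U \right)} = U^{2} - 5 = -5 + U^{2}$)
$m{\left(Y,H \right)} = 0$ ($m{\left(Y,H \right)} = 0 + 0 Y = 0 + 0 = 0$)
$g{\left(r \right)} = 2 r$
$\frac{g{\left(m{\left(c,f{\left(u{\left(1,3 \right)} \right)} \right)} \right)}}{419220} = \frac{2 \cdot 0}{419220} = 0 \cdot \frac{1}{419220} = 0$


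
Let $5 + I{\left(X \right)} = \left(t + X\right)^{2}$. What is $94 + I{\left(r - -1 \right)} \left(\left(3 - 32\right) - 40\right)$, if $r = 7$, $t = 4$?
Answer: $-9497$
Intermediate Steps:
$I{\left(X \right)} = -5 + \left(4 + X\right)^{2}$
$94 + I{\left(r - -1 \right)} \left(\left(3 - 32\right) - 40\right) = 94 + \left(-5 + \left(4 + \left(7 - -1\right)\right)^{2}\right) \left(\left(3 - 32\right) - 40\right) = 94 + \left(-5 + \left(4 + \left(7 + 1\right)\right)^{2}\right) \left(-29 - 40\right) = 94 + \left(-5 + \left(4 + 8\right)^{2}\right) \left(-69\right) = 94 + \left(-5 + 12^{2}\right) \left(-69\right) = 94 + \left(-5 + 144\right) \left(-69\right) = 94 + 139 \left(-69\right) = 94 - 9591 = -9497$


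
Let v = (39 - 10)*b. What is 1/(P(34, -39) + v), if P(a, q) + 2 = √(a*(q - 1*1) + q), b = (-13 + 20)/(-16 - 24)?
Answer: -11320/2318489 - 1600*I*√1399/2318489 ≈ -0.0048825 - 0.025812*I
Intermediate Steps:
b = -7/40 (b = 7/(-40) = 7*(-1/40) = -7/40 ≈ -0.17500)
P(a, q) = -2 + √(q + a*(-1 + q)) (P(a, q) = -2 + √(a*(q - 1*1) + q) = -2 + √(a*(q - 1) + q) = -2 + √(a*(-1 + q) + q) = -2 + √(q + a*(-1 + q)))
v = -203/40 (v = (39 - 10)*(-7/40) = 29*(-7/40) = -203/40 ≈ -5.0750)
1/(P(34, -39) + v) = 1/((-2 + √(-39 - 1*34 + 34*(-39))) - 203/40) = 1/((-2 + √(-39 - 34 - 1326)) - 203/40) = 1/((-2 + √(-1399)) - 203/40) = 1/((-2 + I*√1399) - 203/40) = 1/(-283/40 + I*√1399)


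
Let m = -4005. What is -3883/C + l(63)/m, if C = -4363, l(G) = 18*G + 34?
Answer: 10455431/17473815 ≈ 0.59835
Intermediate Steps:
l(G) = 34 + 18*G
-3883/C + l(63)/m = -3883/(-4363) + (34 + 18*63)/(-4005) = -3883*(-1/4363) + (34 + 1134)*(-1/4005) = 3883/4363 + 1168*(-1/4005) = 3883/4363 - 1168/4005 = 10455431/17473815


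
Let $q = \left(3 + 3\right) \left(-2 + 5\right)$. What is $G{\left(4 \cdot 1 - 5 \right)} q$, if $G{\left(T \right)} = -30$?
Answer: $-540$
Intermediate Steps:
$q = 18$ ($q = 6 \cdot 3 = 18$)
$G{\left(4 \cdot 1 - 5 \right)} q = \left(-30\right) 18 = -540$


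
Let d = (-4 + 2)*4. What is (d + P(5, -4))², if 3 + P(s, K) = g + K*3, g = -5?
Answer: 784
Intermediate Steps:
P(s, K) = -8 + 3*K (P(s, K) = -3 + (-5 + K*3) = -3 + (-5 + 3*K) = -8 + 3*K)
d = -8 (d = -2*4 = -8)
(d + P(5, -4))² = (-8 + (-8 + 3*(-4)))² = (-8 + (-8 - 12))² = (-8 - 20)² = (-28)² = 784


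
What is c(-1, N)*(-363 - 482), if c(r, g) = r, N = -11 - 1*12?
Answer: 845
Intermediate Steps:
N = -23 (N = -11 - 12 = -23)
c(-1, N)*(-363 - 482) = -(-363 - 482) = -1*(-845) = 845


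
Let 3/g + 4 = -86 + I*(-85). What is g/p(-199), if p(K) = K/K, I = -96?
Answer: 1/2690 ≈ 0.00037175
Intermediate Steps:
p(K) = 1
g = 1/2690 (g = 3/(-4 + (-86 - 96*(-85))) = 3/(-4 + (-86 + 8160)) = 3/(-4 + 8074) = 3/8070 = 3*(1/8070) = 1/2690 ≈ 0.00037175)
g/p(-199) = (1/2690)/1 = (1/2690)*1 = 1/2690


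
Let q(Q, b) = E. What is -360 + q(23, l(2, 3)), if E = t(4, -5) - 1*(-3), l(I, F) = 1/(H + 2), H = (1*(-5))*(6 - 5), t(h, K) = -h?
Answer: -361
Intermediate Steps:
H = -5 (H = -5*1 = -5)
l(I, F) = -⅓ (l(I, F) = 1/(-5 + 2) = 1/(-3) = -⅓)
E = -1 (E = -1*4 - 1*(-3) = -4 + 3 = -1)
q(Q, b) = -1
-360 + q(23, l(2, 3)) = -360 - 1 = -361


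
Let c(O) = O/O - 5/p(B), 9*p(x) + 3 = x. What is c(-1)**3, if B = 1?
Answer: 103823/8 ≈ 12978.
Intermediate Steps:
p(x) = -1/3 + x/9
c(O) = 47/2 (c(O) = O/O - 5/(-1/3 + (1/9)*1) = 1 - 5/(-1/3 + 1/9) = 1 - 5/(-2/9) = 1 - 5*(-9/2) = 1 + 45/2 = 47/2)
c(-1)**3 = (47/2)**3 = 103823/8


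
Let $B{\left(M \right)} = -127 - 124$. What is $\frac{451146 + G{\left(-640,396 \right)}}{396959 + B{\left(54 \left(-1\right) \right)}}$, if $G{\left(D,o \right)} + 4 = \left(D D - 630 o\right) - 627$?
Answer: $\frac{203545}{132236} \approx 1.5393$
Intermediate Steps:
$B{\left(M \right)} = -251$
$G{\left(D,o \right)} = -631 + D^{2} - 630 o$ ($G{\left(D,o \right)} = -4 - \left(627 + 630 o - D D\right) = -4 - \left(627 - D^{2} + 630 o\right) = -631 + D^{2} - 630 o$)
$\frac{451146 + G{\left(-640,396 \right)}}{396959 + B{\left(54 \left(-1\right) \right)}} = \frac{451146 - \left(250111 - 409600\right)}{396959 - 251} = \frac{451146 - -159489}{396708} = \left(451146 + 159489\right) \frac{1}{396708} = 610635 \cdot \frac{1}{396708} = \frac{203545}{132236}$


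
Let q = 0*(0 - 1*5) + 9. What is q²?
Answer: 81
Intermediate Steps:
q = 9 (q = 0*(0 - 5) + 9 = 0*(-5) + 9 = 0 + 9 = 9)
q² = 9² = 81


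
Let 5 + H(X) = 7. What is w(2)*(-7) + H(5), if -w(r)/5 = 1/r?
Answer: 39/2 ≈ 19.500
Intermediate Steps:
w(r) = -5/r
H(X) = 2 (H(X) = -5 + 7 = 2)
w(2)*(-7) + H(5) = -5/2*(-7) + 2 = 35/2 + 2 = 39/2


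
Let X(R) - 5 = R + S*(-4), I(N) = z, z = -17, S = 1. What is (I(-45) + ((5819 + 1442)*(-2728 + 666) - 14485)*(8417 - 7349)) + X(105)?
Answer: -16005760267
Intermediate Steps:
I(N) = -17
X(R) = 1 + R (X(R) = 5 + (R + 1*(-4)) = 5 + (R - 4) = 5 + (-4 + R) = 1 + R)
(I(-45) + ((5819 + 1442)*(-2728 + 666) - 14485)*(8417 - 7349)) + X(105) = (-17 + ((5819 + 1442)*(-2728 + 666) - 14485)*(8417 - 7349)) + (1 + 105) = (-17 + (7261*(-2062) - 14485)*1068) + 106 = (-17 + (-14972182 - 14485)*1068) + 106 = (-17 - 14986667*1068) + 106 = (-17 - 16005760356) + 106 = -16005760373 + 106 = -16005760267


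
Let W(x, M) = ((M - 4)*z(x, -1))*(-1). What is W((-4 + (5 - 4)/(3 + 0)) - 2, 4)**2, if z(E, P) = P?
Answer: 0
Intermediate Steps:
W(x, M) = -4 + M (W(x, M) = ((M - 4)*(-1))*(-1) = ((-4 + M)*(-1))*(-1) = (4 - M)*(-1) = -4 + M)
W((-4 + (5 - 4)/(3 + 0)) - 2, 4)**2 = (-4 + 4)**2 = 0**2 = 0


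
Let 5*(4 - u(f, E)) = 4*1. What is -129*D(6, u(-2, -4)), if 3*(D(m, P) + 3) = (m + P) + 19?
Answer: -4128/5 ≈ -825.60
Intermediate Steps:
u(f, E) = 16/5 (u(f, E) = 4 - 4/5 = 4 - ⅕*4 = 4 - ⅘ = 16/5)
D(m, P) = 10/3 + P/3 + m/3 (D(m, P) = -3 + ((m + P) + 19)/3 = -3 + ((P + m) + 19)/3 = -3 + (19 + P + m)/3 = -3 + (19/3 + P/3 + m/3) = 10/3 + P/3 + m/3)
-129*D(6, u(-2, -4)) = -129*(10/3 + (⅓)*(16/5) + (⅓)*6) = -129*(10/3 + 16/15 + 2) = -129*32/5 = -4128/5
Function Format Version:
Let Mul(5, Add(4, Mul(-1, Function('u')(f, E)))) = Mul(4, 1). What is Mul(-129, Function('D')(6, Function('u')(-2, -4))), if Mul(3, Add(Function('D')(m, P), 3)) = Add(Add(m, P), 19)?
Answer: Rational(-4128, 5) ≈ -825.60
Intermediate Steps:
Function('u')(f, E) = Rational(16, 5) (Function('u')(f, E) = Add(4, Mul(Rational(-1, 5), Mul(4, 1))) = Add(4, Mul(Rational(-1, 5), 4)) = Add(4, Rational(-4, 5)) = Rational(16, 5))
Function('D')(m, P) = Add(Rational(10, 3), Mul(Rational(1, 3), P), Mul(Rational(1, 3), m)) (Function('D')(m, P) = Add(-3, Mul(Rational(1, 3), Add(Add(m, P), 19))) = Add(-3, Mul(Rational(1, 3), Add(Add(P, m), 19))) = Add(-3, Mul(Rational(1, 3), Add(19, P, m))) = Add(-3, Add(Rational(19, 3), Mul(Rational(1, 3), P), Mul(Rational(1, 3), m))) = Add(Rational(10, 3), Mul(Rational(1, 3), P), Mul(Rational(1, 3), m)))
Mul(-129, Function('D')(6, Function('u')(-2, -4))) = Mul(-129, Add(Rational(10, 3), Mul(Rational(1, 3), Rational(16, 5)), Mul(Rational(1, 3), 6))) = Mul(-129, Add(Rational(10, 3), Rational(16, 15), 2)) = Mul(-129, Rational(32, 5)) = Rational(-4128, 5)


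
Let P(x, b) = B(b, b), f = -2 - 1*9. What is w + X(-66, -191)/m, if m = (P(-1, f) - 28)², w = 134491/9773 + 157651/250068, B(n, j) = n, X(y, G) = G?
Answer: 1359763210913/95312667996 ≈ 14.266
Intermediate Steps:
f = -11 (f = -2 - 9 = -11)
P(x, b) = b
w = 2705586047/187993428 (w = 134491*(1/9773) + 157651*(1/250068) = 134491/9773 + 12127/19236 = 2705586047/187993428 ≈ 14.392)
m = 1521 (m = (-11 - 28)² = (-39)² = 1521)
w + X(-66, -191)/m = 2705586047/187993428 - 191/1521 = 1359763210913/95312667996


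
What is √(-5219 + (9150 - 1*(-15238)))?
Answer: √19169 ≈ 138.45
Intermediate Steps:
√(-5219 + (9150 - 1*(-15238))) = √(-5219 + (9150 + 15238)) = √(-5219 + 24388) = √19169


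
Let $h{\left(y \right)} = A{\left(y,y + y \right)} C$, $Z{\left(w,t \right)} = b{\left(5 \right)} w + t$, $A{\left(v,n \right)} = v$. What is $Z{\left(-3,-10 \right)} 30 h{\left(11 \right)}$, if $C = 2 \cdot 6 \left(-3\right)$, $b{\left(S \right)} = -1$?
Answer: $83160$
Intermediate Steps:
$C = -36$ ($C = 12 \left(-3\right) = -36$)
$Z{\left(w,t \right)} = t - w$ ($Z{\left(w,t \right)} = - w + t = t - w$)
$h{\left(y \right)} = - 36 y$ ($h{\left(y \right)} = y \left(-36\right) = - 36 y$)
$Z{\left(-3,-10 \right)} 30 h{\left(11 \right)} = \left(-10 - -3\right) 30 \left(\left(-36\right) 11\right) = \left(-10 + 3\right) 30 \left(-396\right) = \left(-7\right) 30 \left(-396\right) = \left(-210\right) \left(-396\right) = 83160$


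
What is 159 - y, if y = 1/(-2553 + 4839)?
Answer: 363473/2286 ≈ 159.00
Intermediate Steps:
y = 1/2286 ≈ 0.00043745
159 - y = 159 - 1*1/2286 = 159 - 1/2286 = 363473/2286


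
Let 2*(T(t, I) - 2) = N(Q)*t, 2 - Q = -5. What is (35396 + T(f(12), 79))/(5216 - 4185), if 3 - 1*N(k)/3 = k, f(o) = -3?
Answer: 35416/1031 ≈ 34.351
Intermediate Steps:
Q = 7 (Q = 2 - 1*(-5) = 2 + 5 = 7)
N(k) = 9 - 3*k
T(t, I) = 2 - 6*t (T(t, I) = 2 + ((9 - 3*7)*t)/2 = 2 + ((9 - 21)*t)/2 = 2 + (-12*t)/2 = 2 - 6*t)
(35396 + T(f(12), 79))/(5216 - 4185) = (35396 + (2 - 6*(-3)))/(5216 - 4185) = (35396 + (2 + 18))/1031 = (35396 + 20)*(1/1031) = 35416*(1/1031) = 35416/1031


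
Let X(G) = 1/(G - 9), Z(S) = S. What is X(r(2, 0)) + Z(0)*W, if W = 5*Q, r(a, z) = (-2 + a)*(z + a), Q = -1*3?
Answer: -⅑ ≈ -0.11111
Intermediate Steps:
Q = -3
r(a, z) = (-2 + a)*(a + z)
W = -15 (W = 5*(-3) = -15)
X(G) = 1/(-9 + G)
X(r(2, 0)) + Z(0)*W = 1/(-9 + (2² - 2*2 - 2*0 + 2*0)) + 0*(-15) = 1/(-9 + (4 - 4 + 0 + 0)) + 0 = 1/(-9 + 0) + 0 = 1/(-9) + 0 = -⅑ + 0 = -⅑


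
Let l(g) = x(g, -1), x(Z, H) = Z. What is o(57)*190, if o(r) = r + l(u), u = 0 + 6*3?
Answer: 14250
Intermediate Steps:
u = 18 (u = 0 + 18 = 18)
l(g) = g
o(r) = 18 + r (o(r) = r + 18 = 18 + r)
o(57)*190 = (18 + 57)*190 = 75*190 = 14250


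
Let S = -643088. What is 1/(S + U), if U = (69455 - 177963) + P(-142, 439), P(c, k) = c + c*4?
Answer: -1/752306 ≈ -1.3292e-6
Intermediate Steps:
P(c, k) = 5*c (P(c, k) = c + 4*c = 5*c)
U = -109218 (U = (69455 - 177963) + 5*(-142) = -108508 - 710 = -109218)
1/(S + U) = 1/(-643088 - 109218) = 1/(-752306) = -1/752306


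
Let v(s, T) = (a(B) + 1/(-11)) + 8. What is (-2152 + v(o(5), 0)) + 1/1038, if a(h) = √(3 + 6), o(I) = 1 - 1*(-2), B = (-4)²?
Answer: -24446965/11418 ≈ -2141.1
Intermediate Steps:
B = 16
o(I) = 3 (o(I) = 1 + 2 = 3)
a(h) = 3 (a(h) = √9 = 3)
v(s, T) = 120/11 (v(s, T) = (3 + 1/(-11)) + 8 = (3 - 1/11) + 8 = 32/11 + 8 = 120/11)
(-2152 + v(o(5), 0)) + 1/1038 = (-2152 + 120/11) + 1/1038 = -23552/11 + 1/1038 = -24446965/11418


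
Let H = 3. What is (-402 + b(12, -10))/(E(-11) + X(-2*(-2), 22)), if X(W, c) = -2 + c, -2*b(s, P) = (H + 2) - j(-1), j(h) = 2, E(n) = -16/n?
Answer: -8877/472 ≈ -18.807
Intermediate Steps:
b(s, P) = -3/2 (b(s, P) = -((3 + 2) - 1*2)/2 = -(5 - 2)/2 = -½*3 = -3/2)
(-402 + b(12, -10))/(E(-11) + X(-2*(-2), 22)) = (-402 - 3/2)/(-16/(-11) + (-2 + 22)) = -807/(2*(-16*(-1/11) + 20)) = -807/(2*(16/11 + 20)) = -807/(2*236/11) = -807/2*11/236 = -8877/472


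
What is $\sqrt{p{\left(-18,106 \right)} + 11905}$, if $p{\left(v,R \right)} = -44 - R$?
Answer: $\sqrt{11755} \approx 108.42$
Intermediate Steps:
$\sqrt{p{\left(-18,106 \right)} + 11905} = \sqrt{\left(-44 - 106\right) + 11905} = \sqrt{-150 + 11905} = \sqrt{11755}$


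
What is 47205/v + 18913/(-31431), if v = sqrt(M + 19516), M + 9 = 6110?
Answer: -18913/31431 + 15735*sqrt(25617)/8539 ≈ 294.33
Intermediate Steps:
M = 6101 (M = -9 + 6110 = 6101)
v = sqrt(25617) (v = sqrt(6101 + 19516) = sqrt(25617) ≈ 160.05)
47205/v + 18913/(-31431) = 47205/(sqrt(25617)) + 18913/(-31431) = 47205*(sqrt(25617)/25617) + 18913*(-1/31431) = 15735*sqrt(25617)/8539 - 18913/31431 = -18913/31431 + 15735*sqrt(25617)/8539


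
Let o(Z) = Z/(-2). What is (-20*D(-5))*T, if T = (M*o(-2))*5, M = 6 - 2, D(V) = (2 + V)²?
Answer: -3600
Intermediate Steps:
o(Z) = -Z/2 (o(Z) = Z*(-½) = -Z/2)
M = 4
T = 20 (T = (4*(-½*(-2)))*5 = (4*1)*5 = 4*5 = 20)
(-20*D(-5))*T = -20*(2 - 5)²*20 = -20*(-3)²*20 = -20*9*20 = -180*20 = -3600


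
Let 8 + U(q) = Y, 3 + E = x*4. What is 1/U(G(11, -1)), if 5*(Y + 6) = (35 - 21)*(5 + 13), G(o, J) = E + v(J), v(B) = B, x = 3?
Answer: 5/182 ≈ 0.027473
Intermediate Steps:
E = 9 (E = -3 + 3*4 = -3 + 12 = 9)
G(o, J) = 9 + J
Y = 222/5 (Y = -6 + ((35 - 21)*(5 + 13))/5 = -6 + (14*18)/5 = -6 + (⅕)*252 = -6 + 252/5 = 222/5 ≈ 44.400)
U(q) = 182/5 (U(q) = -8 + 222/5 = 182/5)
1/U(G(11, -1)) = 1/(182/5) = 5/182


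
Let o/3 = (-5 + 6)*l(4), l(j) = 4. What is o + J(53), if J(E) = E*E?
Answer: 2821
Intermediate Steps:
J(E) = E²
o = 12 (o = 3*((-5 + 6)*4) = 3*(1*4) = 3*4 = 12)
o + J(53) = 12 + 53² = 12 + 2809 = 2821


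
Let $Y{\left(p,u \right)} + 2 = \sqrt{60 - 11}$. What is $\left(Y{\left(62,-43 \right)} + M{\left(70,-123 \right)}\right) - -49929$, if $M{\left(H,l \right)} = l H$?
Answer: $41324$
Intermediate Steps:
$M{\left(H,l \right)} = H l$
$Y{\left(p,u \right)} = 5$ ($Y{\left(p,u \right)} = -2 + \sqrt{60 - 11} = -2 + \sqrt{49} = -2 + 7 = 5$)
$\left(Y{\left(62,-43 \right)} + M{\left(70,-123 \right)}\right) - -49929 = \left(5 + 70 \left(-123\right)\right) - -49929 = \left(5 - 8610\right) + 49929 = -8605 + 49929 = 41324$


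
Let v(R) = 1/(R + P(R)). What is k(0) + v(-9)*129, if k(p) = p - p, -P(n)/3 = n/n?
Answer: -43/4 ≈ -10.750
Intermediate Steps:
P(n) = -3 (P(n) = -3*n/n = -3*1 = -3)
k(p) = 0
v(R) = 1/(-3 + R) (v(R) = 1/(R - 3) = 1/(-3 + R))
k(0) + v(-9)*129 = 0 + 129/(-3 - 9) = 0 + 129/(-12) = 0 - 1/12*129 = 0 - 43/4 = -43/4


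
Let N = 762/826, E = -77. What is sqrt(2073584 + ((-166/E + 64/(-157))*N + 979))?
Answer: sqrt(1055387008930819785)/713251 ≈ 1440.3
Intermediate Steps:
N = 381/413 (N = 762*(1/826) = 381/413 ≈ 0.92252)
sqrt(2073584 + ((-166/E + 64/(-157))*N + 979)) = sqrt(2073584 + ((-166/(-77) + 64/(-157))*(381/413) + 979)) = sqrt(2073584 + ((-166*(-1/77) + 64*(-1/157))*(381/413) + 979)) = sqrt(2073584 + ((166/77 - 64/157)*(381/413) + 979)) = sqrt(2073584 + ((21134/12089)*(381/413) + 979)) = sqrt(2073584 + (8052054/4992757 + 979)) = sqrt(2073584 + 4895961157/4992757) = sqrt(10357796992245/4992757) = sqrt(1055387008930819785)/713251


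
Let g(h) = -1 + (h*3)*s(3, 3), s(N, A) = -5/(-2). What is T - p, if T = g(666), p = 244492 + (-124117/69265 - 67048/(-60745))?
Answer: -28791014867863/120214355 ≈ -2.3950e+5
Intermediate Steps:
s(N, A) = 5/2 (s(N, A) = -5*(-½) = 5/2)
p = 29391365356733/120214355 (p = 244492 + (-124117*1/69265 - 67048*(-1/60745)) = 244492 + (-17731/9895 + 67048/60745) = 244492 - 82725927/120214355 = 29391365356733/120214355 ≈ 2.4449e+5)
g(h) = -1 + 15*h/2 (g(h) = -1 + (h*3)*(5/2) = -1 + (3*h)*(5/2) = -1 + 15*h/2)
T = 4994 (T = -1 + (15/2)*666 = -1 + 4995 = 4994)
T - p = 4994 - 1*29391365356733/120214355 = 4994 - 29391365356733/120214355 = -28791014867863/120214355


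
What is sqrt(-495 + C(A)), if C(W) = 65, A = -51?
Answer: I*sqrt(430) ≈ 20.736*I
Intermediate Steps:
sqrt(-495 + C(A)) = sqrt(-495 + 65) = sqrt(-430) = I*sqrt(430)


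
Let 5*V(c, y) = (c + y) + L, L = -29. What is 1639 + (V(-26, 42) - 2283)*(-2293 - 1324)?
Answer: 41343271/5 ≈ 8.2687e+6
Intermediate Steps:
V(c, y) = -29/5 + c/5 + y/5 (V(c, y) = ((c + y) - 29)/5 = (-29 + c + y)/5 = -29/5 + c/5 + y/5)
1639 + (V(-26, 42) - 2283)*(-2293 - 1324) = 1639 + ((-29/5 + (1/5)*(-26) + (1/5)*42) - 2283)*(-2293 - 1324) = 1639 + ((-29/5 - 26/5 + 42/5) - 2283)*(-3617) = 1639 + (-13/5 - 2283)*(-3617) = 1639 - 11428/5*(-3617) = 1639 + 41335076/5 = 41343271/5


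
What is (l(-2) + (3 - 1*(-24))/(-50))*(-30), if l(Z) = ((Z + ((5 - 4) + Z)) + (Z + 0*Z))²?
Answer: -3669/5 ≈ -733.80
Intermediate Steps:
l(Z) = (1 + 3*Z)² (l(Z) = ((Z + (1 + Z)) + (Z + 0))² = ((1 + 2*Z) + Z)² = (1 + 3*Z)²)
(l(-2) + (3 - 1*(-24))/(-50))*(-30) = ((1 + 3*(-2))² + (3 - 1*(-24))/(-50))*(-30) = ((1 - 6)² + (3 + 24)*(-1/50))*(-30) = ((-5)² + 27*(-1/50))*(-30) = (25 - 27/50)*(-30) = (1223/50)*(-30) = -3669/5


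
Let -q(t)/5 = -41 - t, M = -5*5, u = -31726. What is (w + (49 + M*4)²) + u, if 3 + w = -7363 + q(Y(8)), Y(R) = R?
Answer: -36246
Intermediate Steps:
M = -25
q(t) = 205 + 5*t (q(t) = -5*(-41 - t) = 205 + 5*t)
w = -7121 (w = -3 + (-7363 + (205 + 5*8)) = -3 + (-7363 + (205 + 40)) = -3 + (-7363 + 245) = -3 - 7118 = -7121)
(w + (49 + M*4)²) + u = (-7121 + (49 - 25*4)²) - 31726 = (-7121 + (49 - 100)²) - 31726 = (-7121 + (-51)²) - 31726 = (-7121 + 2601) - 31726 = -4520 - 31726 = -36246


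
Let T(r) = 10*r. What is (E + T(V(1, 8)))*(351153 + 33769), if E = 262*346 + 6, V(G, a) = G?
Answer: 34900107896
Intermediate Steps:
E = 90658 (E = 90652 + 6 = 90658)
(E + T(V(1, 8)))*(351153 + 33769) = (90658 + 10*1)*(351153 + 33769) = (90658 + 10)*384922 = 90668*384922 = 34900107896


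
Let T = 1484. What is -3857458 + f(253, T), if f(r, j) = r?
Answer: -3857205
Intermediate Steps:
-3857458 + f(253, T) = -3857458 + 253 = -3857205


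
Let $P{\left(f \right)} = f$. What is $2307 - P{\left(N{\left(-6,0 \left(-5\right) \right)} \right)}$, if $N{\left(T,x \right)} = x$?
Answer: $2307$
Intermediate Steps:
$2307 - P{\left(N{\left(-6,0 \left(-5\right) \right)} \right)} = 2307 - 0 \left(-5\right) = 2307 - 0 = 2307 + 0 = 2307$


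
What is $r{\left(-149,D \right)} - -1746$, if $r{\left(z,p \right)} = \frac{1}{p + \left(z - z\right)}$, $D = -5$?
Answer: $\frac{8729}{5} \approx 1745.8$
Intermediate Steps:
$r{\left(z,p \right)} = \frac{1}{p}$ ($r{\left(z,p \right)} = \frac{1}{p + 0} = \frac{1}{p}$)
$r{\left(-149,D \right)} - -1746 = \frac{1}{-5} - -1746 = - \frac{1}{5} + 1746 = \frac{8729}{5}$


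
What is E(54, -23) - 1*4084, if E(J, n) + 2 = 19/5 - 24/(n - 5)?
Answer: -142847/35 ≈ -4081.3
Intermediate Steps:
E(J, n) = 9/5 - 24/(-5 + n) (E(J, n) = -2 + (19/5 - 24/(n - 5)) = -2 + (19*(1/5) - 24/(-5 + n)) = -2 + (19/5 - 24/(-5 + n)) = 9/5 - 24/(-5 + n))
E(54, -23) - 1*4084 = 3*(-55 + 3*(-23))/(5*(-5 - 23)) - 1*4084 = (3/5)*(-55 - 69)/(-28) - 4084 = (3/5)*(-1/28)*(-124) - 4084 = 93/35 - 4084 = -142847/35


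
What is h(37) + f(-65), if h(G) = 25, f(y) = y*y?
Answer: 4250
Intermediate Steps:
f(y) = y²
h(37) + f(-65) = 25 + (-65)² = 25 + 4225 = 4250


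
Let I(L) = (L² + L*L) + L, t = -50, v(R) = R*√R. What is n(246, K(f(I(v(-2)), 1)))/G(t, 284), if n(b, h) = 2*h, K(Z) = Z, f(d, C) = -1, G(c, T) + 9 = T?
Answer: -2/275 ≈ -0.0072727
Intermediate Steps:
v(R) = R^(3/2)
G(c, T) = -9 + T
I(L) = L + 2*L² (I(L) = (L² + L²) + L = 2*L² + L = L + 2*L²)
n(246, K(f(I(v(-2)), 1)))/G(t, 284) = (2*(-1))/(-9 + 284) = -2/275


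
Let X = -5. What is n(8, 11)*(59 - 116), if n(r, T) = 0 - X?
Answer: -285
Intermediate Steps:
n(r, T) = 5 (n(r, T) = 0 - 1*(-5) = 0 + 5 = 5)
n(8, 11)*(59 - 116) = 5*(59 - 116) = 5*(-57) = -285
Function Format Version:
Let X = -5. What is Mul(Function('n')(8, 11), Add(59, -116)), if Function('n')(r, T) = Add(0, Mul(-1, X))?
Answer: -285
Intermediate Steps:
Function('n')(r, T) = 5 (Function('n')(r, T) = Add(0, Mul(-1, -5)) = Add(0, 5) = 5)
Mul(Function('n')(8, 11), Add(59, -116)) = Mul(5, Add(59, -116)) = Mul(5, -57) = -285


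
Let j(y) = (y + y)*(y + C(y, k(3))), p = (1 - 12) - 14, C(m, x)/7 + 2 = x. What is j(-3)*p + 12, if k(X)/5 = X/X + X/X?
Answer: 7962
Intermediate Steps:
k(X) = 10 (k(X) = 5*(X/X + X/X) = 5*(1 + 1) = 5*2 = 10)
C(m, x) = -14 + 7*x
p = -25 (p = -11 - 14 = -25)
j(y) = 2*y*(56 + y) (j(y) = (y + y)*(y + (-14 + 7*10)) = (2*y)*(y + (-14 + 70)) = (2*y)*(y + 56) = (2*y)*(56 + y) = 2*y*(56 + y))
j(-3)*p + 12 = (2*(-3)*(56 - 3))*(-25) + 12 = (2*(-3)*53)*(-25) + 12 = -318*(-25) + 12 = 7950 + 12 = 7962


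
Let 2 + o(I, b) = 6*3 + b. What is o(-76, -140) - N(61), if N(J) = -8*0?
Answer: -124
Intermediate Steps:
o(I, b) = 16 + b (o(I, b) = -2 + (6*3 + b) = -2 + (18 + b) = 16 + b)
N(J) = 0
o(-76, -140) - N(61) = (16 - 140) - 1*0 = -124 + 0 = -124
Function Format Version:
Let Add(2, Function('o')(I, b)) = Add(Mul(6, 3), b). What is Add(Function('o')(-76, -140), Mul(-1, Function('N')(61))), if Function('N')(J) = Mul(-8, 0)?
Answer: -124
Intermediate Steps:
Function('o')(I, b) = Add(16, b) (Function('o')(I, b) = Add(-2, Add(Mul(6, 3), b)) = Add(-2, Add(18, b)) = Add(16, b))
Function('N')(J) = 0
Add(Function('o')(-76, -140), Mul(-1, Function('N')(61))) = Add(Add(16, -140), Mul(-1, 0)) = Add(-124, 0) = -124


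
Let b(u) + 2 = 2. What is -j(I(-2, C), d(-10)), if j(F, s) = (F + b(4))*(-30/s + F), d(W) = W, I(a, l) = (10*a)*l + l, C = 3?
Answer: -3078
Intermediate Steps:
b(u) = 0 (b(u) = -2 + 2 = 0)
I(a, l) = l + 10*a*l (I(a, l) = 10*a*l + l = l + 10*a*l)
j(F, s) = F*(F - 30/s) (j(F, s) = (F + 0)*(-30/s + F) = F*(F - 30/s))
-j(I(-2, C), d(-10)) = -3*(1 + 10*(-2))*(-30 + (3*(1 + 10*(-2)))*(-10))/(-10) = -3*(1 - 20)*(-1)*(-30 + (3*(1 - 20))*(-10))/10 = -3*(-19)*(-1)*(-30 + (3*(-19))*(-10))/10 = -(-57)*(-1)*(-30 - 57*(-10))/10 = -(-57)*(-1)*(-30 + 570)/10 = -(-57)*(-1)*540/10 = -1*3078 = -3078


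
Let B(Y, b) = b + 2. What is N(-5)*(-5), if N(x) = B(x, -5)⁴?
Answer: -405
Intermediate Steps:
B(Y, b) = 2 + b
N(x) = 81 (N(x) = (2 - 5)⁴ = (-3)⁴ = 81)
N(-5)*(-5) = 81*(-5) = -405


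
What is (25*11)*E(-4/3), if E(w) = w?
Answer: -1100/3 ≈ -366.67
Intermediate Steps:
(25*11)*E(-4/3) = (25*11)*(-4/3) = 275*(-4*⅓) = 275*(-4/3) = -1100/3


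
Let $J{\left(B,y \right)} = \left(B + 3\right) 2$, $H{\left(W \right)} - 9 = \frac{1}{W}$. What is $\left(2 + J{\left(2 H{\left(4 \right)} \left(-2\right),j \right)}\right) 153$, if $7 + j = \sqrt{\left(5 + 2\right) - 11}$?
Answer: $-10098$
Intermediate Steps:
$H{\left(W \right)} = 9 + \frac{1}{W}$
$j = -7 + 2 i$ ($j = -7 + \sqrt{\left(5 + 2\right) - 11} = -7 + \sqrt{7 - 11} = -7 + \sqrt{-4} = -7 + 2 i \approx -7.0 + 2.0 i$)
$J{\left(B,y \right)} = 6 + 2 B$ ($J{\left(B,y \right)} = \left(3 + B\right) 2 = 6 + 2 B$)
$\left(2 + J{\left(2 H{\left(4 \right)} \left(-2\right),j \right)}\right) 153 = \left(2 + \left(6 + 2 \cdot 2 \left(9 + \frac{1}{4}\right) \left(-2\right)\right)\right) 153 = \left(2 + \left(6 + 2 \cdot 2 \cdot \frac{37}{4} \left(-2\right)\right)\right) 153 = \left(2 + \left(6 + 2 \cdot \frac{37}{2} \left(-2\right)\right)\right) 153 = \left(2 + \left(6 + 2 \left(-37\right)\right)\right) 153 = \left(2 + \left(6 - 74\right)\right) 153 = \left(2 - 68\right) 153 = \left(-66\right) 153 = -10098$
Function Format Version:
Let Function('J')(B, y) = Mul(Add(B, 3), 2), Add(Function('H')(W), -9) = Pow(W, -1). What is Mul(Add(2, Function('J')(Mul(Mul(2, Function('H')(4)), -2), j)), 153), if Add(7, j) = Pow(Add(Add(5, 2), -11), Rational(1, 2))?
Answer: -10098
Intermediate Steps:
Function('H')(W) = Add(9, Pow(W, -1))
j = Add(-7, Mul(2, I)) (j = Add(-7, Pow(Add(Add(5, 2), -11), Rational(1, 2))) = Add(-7, Pow(Add(7, -11), Rational(1, 2))) = Add(-7, Pow(-4, Rational(1, 2))) = Add(-7, Mul(2, I)) ≈ Add(-7.0000, Mul(2.0000, I)))
Function('J')(B, y) = Add(6, Mul(2, B)) (Function('J')(B, y) = Mul(Add(3, B), 2) = Add(6, Mul(2, B)))
Mul(Add(2, Function('J')(Mul(Mul(2, Function('H')(4)), -2), j)), 153) = Mul(Add(2, Add(6, Mul(2, Mul(Mul(2, Add(9, Pow(4, -1))), -2)))), 153) = Mul(Add(2, Add(6, Mul(2, Mul(Mul(2, Add(9, Rational(1, 4))), -2)))), 153) = Mul(Add(2, Add(6, Mul(2, Mul(Mul(2, Rational(37, 4)), -2)))), 153) = Mul(Add(2, Add(6, Mul(2, Mul(Rational(37, 2), -2)))), 153) = Mul(Add(2, Add(6, Mul(2, -37))), 153) = Mul(Add(2, Add(6, -74)), 153) = Mul(Add(2, -68), 153) = Mul(-66, 153) = -10098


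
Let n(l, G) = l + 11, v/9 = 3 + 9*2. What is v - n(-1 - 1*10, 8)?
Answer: 189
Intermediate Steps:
v = 189 (v = 9*(3 + 9*2) = 9*(3 + 18) = 9*21 = 189)
n(l, G) = 11 + l
v - n(-1 - 1*10, 8) = 189 - (11 + (-1 - 1*10)) = 189 - (11 + (-1 - 10)) = 189 - (11 - 11) = 189 - 1*0 = 189 + 0 = 189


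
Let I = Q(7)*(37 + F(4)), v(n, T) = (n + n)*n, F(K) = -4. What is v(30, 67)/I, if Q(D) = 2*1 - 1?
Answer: 600/11 ≈ 54.545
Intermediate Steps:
v(n, T) = 2*n² (v(n, T) = (2*n)*n = 2*n²)
Q(D) = 1 (Q(D) = 2 - 1 = 1)
I = 33 (I = 1*(37 - 4) = 1*33 = 33)
v(30, 67)/I = (2*30²)/33 = (2*900)*(1/33) = 1800*(1/33) = 600/11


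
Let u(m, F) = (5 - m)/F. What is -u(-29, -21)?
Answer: 34/21 ≈ 1.6190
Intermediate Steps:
u(m, F) = (5 - m)/F
-u(-29, -21) = -(5 - 1*(-29))/(-21) = -(-1)*(5 + 29)/21 = -(-1)*34/21 = -1*(-34/21) = 34/21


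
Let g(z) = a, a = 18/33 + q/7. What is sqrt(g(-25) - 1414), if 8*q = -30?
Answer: I*sqrt(33534193)/154 ≈ 37.603*I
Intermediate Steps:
q = -15/4 (q = (1/8)*(-30) = -15/4 ≈ -3.7500)
a = 3/308 (a = 18/33 - 15/4/7 = 18*(1/33) - 15/4*1/7 = 6/11 - 15/28 = 3/308 ≈ 0.0097403)
g(z) = 3/308
sqrt(g(-25) - 1414) = sqrt(3/308 - 1414) = sqrt(-435509/308) = I*sqrt(33534193)/154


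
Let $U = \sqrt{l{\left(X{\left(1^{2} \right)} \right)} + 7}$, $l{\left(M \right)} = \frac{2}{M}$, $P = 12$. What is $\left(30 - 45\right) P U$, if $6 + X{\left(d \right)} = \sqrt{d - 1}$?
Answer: $- 120 \sqrt{15} \approx -464.76$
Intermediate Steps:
$X{\left(d \right)} = -6 + \sqrt{-1 + d}$ ($X{\left(d \right)} = -6 + \sqrt{d - 1} = -6 + \sqrt{-1 + d}$)
$U = \frac{2 \sqrt{15}}{3}$ ($U = \sqrt{\frac{2}{-6 + \sqrt{-1 + 1^{2}}} + 7} = \sqrt{\frac{2}{-6 + \sqrt{-1 + 1}} + 7} = \sqrt{\frac{2}{-6 + \sqrt{0}} + 7} = \sqrt{\frac{2}{-6 + 0} + 7} = \sqrt{\frac{2}{-6} + 7} = \sqrt{2 \left(- \frac{1}{6}\right) + 7} = \sqrt{- \frac{1}{3} + 7} = \sqrt{\frac{20}{3}} = \frac{2 \sqrt{15}}{3} \approx 2.582$)
$\left(30 - 45\right) P U = \left(30 - 45\right) 12 \frac{2 \sqrt{15}}{3} = - 15 \cdot 8 \sqrt{15} = - 120 \sqrt{15}$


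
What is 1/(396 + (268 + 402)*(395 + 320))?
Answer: 1/479446 ≈ 2.0857e-6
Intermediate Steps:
1/(396 + (268 + 402)*(395 + 320)) = 1/(396 + 670*715) = 1/(396 + 479050) = 1/479446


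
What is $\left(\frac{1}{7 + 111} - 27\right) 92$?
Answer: $- \frac{146510}{59} \approx -2483.2$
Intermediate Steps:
$\left(\frac{1}{7 + 111} - 27\right) 92 = \left(\frac{1}{118} - 27\right) 92 = \left(- \frac{3185}{118}\right) 92 = - \frac{146510}{59}$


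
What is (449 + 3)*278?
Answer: 125656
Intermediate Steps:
(449 + 3)*278 = 452*278 = 125656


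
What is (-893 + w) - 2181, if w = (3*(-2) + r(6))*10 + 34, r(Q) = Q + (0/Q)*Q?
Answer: -3040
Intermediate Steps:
r(Q) = Q (r(Q) = Q + 0*Q = Q + 0 = Q)
w = 34 (w = (3*(-2) + 6)*10 + 34 = (-6 + 6)*10 + 34 = 0*10 + 34 = 0 + 34 = 34)
(-893 + w) - 2181 = (-893 + 34) - 2181 = -859 - 2181 = -3040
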